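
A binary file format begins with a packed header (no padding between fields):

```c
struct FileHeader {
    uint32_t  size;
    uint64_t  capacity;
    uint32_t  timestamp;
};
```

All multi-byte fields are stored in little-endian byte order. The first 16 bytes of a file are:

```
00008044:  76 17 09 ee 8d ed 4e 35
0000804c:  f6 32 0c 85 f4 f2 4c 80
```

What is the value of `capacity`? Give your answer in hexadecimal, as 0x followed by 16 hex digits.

`capacity` follows `size` (4 bytes), so it starts at byte offset 4 and occupies 8 bytes.
Bytes at offsets 4..11: 8D ED 4E 35 F6 32 0C 85.
Little-endian stores the least-significant byte at the lowest address.
Reassemble most-significant byte first: 85 0C 32 F6 35 4E ED 8D → 0x850C32F6354EED8D.

0x850C32F6354EED8D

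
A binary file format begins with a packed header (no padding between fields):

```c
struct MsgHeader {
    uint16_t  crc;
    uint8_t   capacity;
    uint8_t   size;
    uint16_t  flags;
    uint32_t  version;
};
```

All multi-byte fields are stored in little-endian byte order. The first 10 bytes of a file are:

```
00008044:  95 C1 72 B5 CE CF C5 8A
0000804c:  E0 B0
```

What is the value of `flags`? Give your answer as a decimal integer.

`flags` follows `crc` (2 B), `capacity` (1 B), `size` (1 B), so it starts at offset 2 + 1 + 1 = 4 and occupies 2 bytes.
Bytes at offsets 4..5: CE CF.
Little-endian: lowest address holds the least-significant byte.
Reassemble most-significant byte first: CF CE → 0xCFCE.
0xCFCE = 53198.

53198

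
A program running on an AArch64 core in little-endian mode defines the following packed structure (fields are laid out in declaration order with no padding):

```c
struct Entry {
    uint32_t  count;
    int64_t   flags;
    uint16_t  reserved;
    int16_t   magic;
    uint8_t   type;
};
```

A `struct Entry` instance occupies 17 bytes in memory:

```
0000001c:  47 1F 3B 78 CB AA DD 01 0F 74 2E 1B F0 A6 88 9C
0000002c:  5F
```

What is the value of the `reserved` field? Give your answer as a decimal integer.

`reserved` follows `count` (4 B), `flags` (8 B), so it starts at offset 4 + 8 = 12 and occupies 2 bytes.
Bytes at offsets 12..13: F0 A6.
Little-endian stores the least-significant byte at the lowest address.
Reassemble most-significant byte first: A6 F0 → 0xA6F0.
0xA6F0 = 42736.

42736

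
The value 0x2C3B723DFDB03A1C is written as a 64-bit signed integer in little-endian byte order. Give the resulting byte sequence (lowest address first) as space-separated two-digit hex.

Split into bytes (most-significant first): 2C 3B 72 3D FD B0 3A 1C.
In little-endian order the low byte comes first in memory.
So at ascending addresses the bytes are 1C 3A B0 FD 3D 72 3B 2C.

1C 3A B0 FD 3D 72 3B 2C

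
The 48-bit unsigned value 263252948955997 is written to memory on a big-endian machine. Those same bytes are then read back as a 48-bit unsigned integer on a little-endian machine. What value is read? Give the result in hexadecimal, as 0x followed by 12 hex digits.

263252948955997 in 48-bit hexadecimal is 0xEF6D5A82335D.
Stored big-endian, the bytes at ascending addresses are EF 6D 5A 82 33 5D.
Read back as little-endian, the first byte is least significant, giving 0x5D33825A6DEF.

0x5D33825A6DEF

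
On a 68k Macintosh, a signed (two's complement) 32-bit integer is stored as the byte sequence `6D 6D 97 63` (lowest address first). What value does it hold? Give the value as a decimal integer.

1835898723

In big-endian order the high byte comes first in memory.
The bytes are already most-significant first: 0x6D6D9763.
0x6D6D9763 = 1835898723.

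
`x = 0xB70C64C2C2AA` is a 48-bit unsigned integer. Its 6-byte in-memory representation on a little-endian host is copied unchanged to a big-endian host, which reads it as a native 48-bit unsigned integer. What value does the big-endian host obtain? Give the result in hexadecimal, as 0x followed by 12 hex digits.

Stored little-endian, the bytes at ascending addresses are AA C2 C2 64 0C B7.
Read back as big-endian, the last byte is least significant, giving 0xAAC2C2640CB7.

0xAAC2C2640CB7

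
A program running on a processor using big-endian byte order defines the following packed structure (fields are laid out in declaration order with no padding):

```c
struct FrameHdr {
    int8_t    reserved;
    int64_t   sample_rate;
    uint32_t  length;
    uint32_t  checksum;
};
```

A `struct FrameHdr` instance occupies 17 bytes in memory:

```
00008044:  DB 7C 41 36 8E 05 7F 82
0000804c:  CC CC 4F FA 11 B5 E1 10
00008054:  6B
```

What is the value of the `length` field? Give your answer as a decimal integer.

3427793425

`length` follows `reserved` (1 B), `sample_rate` (8 B), so it starts at offset 1 + 8 = 9 and occupies 4 bytes.
Bytes at offsets 9..12: CC 4F FA 11.
In big-endian order the high byte comes first in memory.
The bytes are already most-significant first: 0xCC4FFA11.
0xCC4FFA11 = 3427793425.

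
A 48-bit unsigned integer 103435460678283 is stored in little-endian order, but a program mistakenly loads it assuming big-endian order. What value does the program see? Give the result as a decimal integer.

152913266676318

103435460678283 in 48-bit hexadecimal is 0x5E12F1E4128B.
Stored little-endian, the bytes at ascending addresses are 8B 12 E4 F1 12 5E.
Read back as big-endian, the last byte is least significant, giving 0x8B12E4F1125E.
0x8B12E4F1125E = 152913266676318.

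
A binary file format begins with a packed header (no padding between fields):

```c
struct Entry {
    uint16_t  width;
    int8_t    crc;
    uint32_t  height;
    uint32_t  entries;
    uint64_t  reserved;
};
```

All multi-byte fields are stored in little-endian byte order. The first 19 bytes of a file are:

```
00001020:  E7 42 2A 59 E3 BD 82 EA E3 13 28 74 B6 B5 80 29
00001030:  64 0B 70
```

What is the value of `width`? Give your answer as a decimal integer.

17127

`width` is the first field, at byte offset 0, occupying 2 bytes.
Bytes at offsets 0..1: E7 42.
Little-endian: lowest address holds the least-significant byte.
Reassemble most-significant byte first: 42 E7 → 0x42E7.
0x42E7 = 17127.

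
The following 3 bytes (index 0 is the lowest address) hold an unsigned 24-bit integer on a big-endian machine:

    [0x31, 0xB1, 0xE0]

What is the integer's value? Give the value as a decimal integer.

Big-endian: lowest address holds the most-significant byte.
The bytes are already most-significant first: 0x31B1E0.
0x31B1E0 = 3256800.

3256800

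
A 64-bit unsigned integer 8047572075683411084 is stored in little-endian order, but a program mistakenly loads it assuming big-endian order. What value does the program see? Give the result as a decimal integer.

10120844259100241519

8047572075683411084 in 64-bit hexadecimal is 0x6FAEB82A3B76748C.
Stored little-endian, the bytes at ascending addresses are 8C 74 76 3B 2A B8 AE 6F.
Read back as big-endian, the last byte is least significant, giving 0x8C74763B2AB8AE6F.
0x8C74763B2AB8AE6F = 10120844259100241519.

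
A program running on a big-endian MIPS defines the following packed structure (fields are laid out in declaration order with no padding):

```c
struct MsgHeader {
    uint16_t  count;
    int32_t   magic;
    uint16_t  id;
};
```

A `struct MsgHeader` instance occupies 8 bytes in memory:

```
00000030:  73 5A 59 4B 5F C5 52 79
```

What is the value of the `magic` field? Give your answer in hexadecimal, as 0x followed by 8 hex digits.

`magic` follows `count` (2 bytes), so it starts at byte offset 2 and occupies 4 bytes.
Bytes at offsets 2..5: 59 4B 5F C5.
In big-endian order the high byte comes first in memory.
The bytes are already most-significant first: 0x594B5FC5.

0x594B5FC5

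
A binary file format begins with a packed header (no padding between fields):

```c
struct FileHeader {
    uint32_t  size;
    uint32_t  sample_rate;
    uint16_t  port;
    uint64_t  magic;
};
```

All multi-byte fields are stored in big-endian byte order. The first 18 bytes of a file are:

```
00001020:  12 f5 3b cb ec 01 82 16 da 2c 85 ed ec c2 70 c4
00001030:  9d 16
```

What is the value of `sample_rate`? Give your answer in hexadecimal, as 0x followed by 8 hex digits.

`sample_rate` follows `size` (4 bytes), so it starts at byte offset 4 and occupies 4 bytes.
Bytes at offsets 4..7: EC 01 82 16.
In big-endian order the high byte comes first in memory.
The bytes are already most-significant first: 0xEC018216.

0xEC018216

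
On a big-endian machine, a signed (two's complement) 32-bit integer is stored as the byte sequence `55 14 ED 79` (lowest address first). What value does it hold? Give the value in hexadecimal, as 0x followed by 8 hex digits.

0x5514ED79

Big-endian stores the most-significant byte at the lowest address.
The bytes are already most-significant first: 0x5514ED79.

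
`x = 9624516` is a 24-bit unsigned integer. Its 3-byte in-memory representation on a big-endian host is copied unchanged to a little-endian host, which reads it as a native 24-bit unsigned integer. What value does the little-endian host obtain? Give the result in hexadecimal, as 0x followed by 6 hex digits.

9624516 in 24-bit hexadecimal is 0x92DBC4.
Stored big-endian, the bytes at ascending addresses are 92 DB C4.
Read back as little-endian, the first byte is least significant, giving 0xC4DB92.

0xC4DB92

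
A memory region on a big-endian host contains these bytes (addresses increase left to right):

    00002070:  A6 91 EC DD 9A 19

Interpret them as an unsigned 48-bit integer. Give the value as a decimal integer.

Big-endian: lowest address holds the most-significant byte.
The bytes are already most-significant first: 0xA691ECDD9A19.
0xA691ECDD9A19 = 183145674414617.

183145674414617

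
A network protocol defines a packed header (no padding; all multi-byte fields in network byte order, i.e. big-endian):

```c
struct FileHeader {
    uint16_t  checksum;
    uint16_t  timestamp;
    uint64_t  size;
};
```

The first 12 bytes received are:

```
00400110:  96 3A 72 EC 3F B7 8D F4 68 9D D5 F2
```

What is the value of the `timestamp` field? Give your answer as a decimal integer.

`timestamp` follows `checksum` (2 bytes), so it starts at byte offset 2 and occupies 2 bytes.
Bytes at offsets 2..3: 72 EC.
In big-endian order the high byte comes first in memory.
The bytes are already most-significant first: 0x72EC.
0x72EC = 29420.

29420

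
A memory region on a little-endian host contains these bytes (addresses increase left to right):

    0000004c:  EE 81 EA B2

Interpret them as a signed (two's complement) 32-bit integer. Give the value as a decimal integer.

-1293254162

In little-endian order the low byte comes first in memory.
Reassemble most-significant byte first: B2 EA 81 EE → 0xB2EA81EE.
Top bit is set, so as a signed 32-bit value this is 0xB2EA81EE − 2^32 = -1293254162.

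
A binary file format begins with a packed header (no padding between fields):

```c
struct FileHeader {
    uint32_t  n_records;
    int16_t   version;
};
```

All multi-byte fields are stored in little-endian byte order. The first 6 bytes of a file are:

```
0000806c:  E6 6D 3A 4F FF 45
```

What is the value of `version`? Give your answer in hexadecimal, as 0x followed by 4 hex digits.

0x45FF

`version` follows `n_records` (4 bytes), so it starts at byte offset 4 and occupies 2 bytes.
Bytes at offsets 4..5: FF 45.
Little-endian: lowest address holds the least-significant byte.
Reassemble most-significant byte first: 45 FF → 0x45FF.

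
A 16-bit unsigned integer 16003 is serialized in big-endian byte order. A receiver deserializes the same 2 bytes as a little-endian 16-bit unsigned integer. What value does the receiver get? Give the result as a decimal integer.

16003 in 16-bit hexadecimal is 0x3E83.
Stored big-endian, the bytes at ascending addresses are 3E 83.
Read back as little-endian, the first byte is least significant, giving 0x833E.
0x833E = 33598.

33598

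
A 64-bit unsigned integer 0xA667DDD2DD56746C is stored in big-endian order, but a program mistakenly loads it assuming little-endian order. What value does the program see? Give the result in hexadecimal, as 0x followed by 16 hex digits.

Stored big-endian, the bytes at ascending addresses are A6 67 DD D2 DD 56 74 6C.
Read back as little-endian, the first byte is least significant, giving 0x6C7456DDD2DD67A6.

0x6C7456DDD2DD67A6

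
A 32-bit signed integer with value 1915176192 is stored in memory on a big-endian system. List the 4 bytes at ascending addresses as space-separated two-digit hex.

72 27 45 00

1915176192 in hexadecimal, padded to 32 bits, is 0x72274500.
Split into bytes (most-significant first): 72 27 45 00.
In big-endian order the high byte comes first in memory.
So the memory order matches the most-significant-first order: 72 27 45 00.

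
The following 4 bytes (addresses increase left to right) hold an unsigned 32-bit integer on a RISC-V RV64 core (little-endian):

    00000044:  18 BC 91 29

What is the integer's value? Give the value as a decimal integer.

In little-endian order the low byte comes first in memory.
Reassemble most-significant byte first: 29 91 BC 18 → 0x2991BC18.
0x2991BC18 = 697416728.

697416728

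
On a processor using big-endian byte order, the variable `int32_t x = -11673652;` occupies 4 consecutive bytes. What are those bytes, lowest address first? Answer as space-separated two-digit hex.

FF 4D DF CC

Two's complement of -11673652 in 32 bits: 11673652 = 0x00B22034; invert → 0xFF4DDFCB; add 1 → 0xFF4DDFCC.
Split into bytes (most-significant first): FF 4D DF CC.
In big-endian order the high byte comes first in memory.
So the memory order matches the most-significant-first order: FF 4D DF CC.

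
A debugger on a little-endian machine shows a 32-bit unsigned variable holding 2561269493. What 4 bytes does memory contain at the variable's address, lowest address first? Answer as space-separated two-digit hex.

F5 DE A9 98

2561269493 in hexadecimal, padded to 32 bits, is 0x98A9DEF5.
Split into bytes (most-significant first): 98 A9 DE F5.
In little-endian order the low byte comes first in memory.
So at ascending addresses the bytes are F5 DE A9 98.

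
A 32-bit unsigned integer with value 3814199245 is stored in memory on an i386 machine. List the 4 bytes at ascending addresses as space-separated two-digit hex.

CD 0F 58 E3

3814199245 in hexadecimal, padded to 32 bits, is 0xE3580FCD.
Split into bytes (most-significant first): E3 58 0F CD.
In little-endian order the low byte comes first in memory.
So at ascending addresses the bytes are CD 0F 58 E3.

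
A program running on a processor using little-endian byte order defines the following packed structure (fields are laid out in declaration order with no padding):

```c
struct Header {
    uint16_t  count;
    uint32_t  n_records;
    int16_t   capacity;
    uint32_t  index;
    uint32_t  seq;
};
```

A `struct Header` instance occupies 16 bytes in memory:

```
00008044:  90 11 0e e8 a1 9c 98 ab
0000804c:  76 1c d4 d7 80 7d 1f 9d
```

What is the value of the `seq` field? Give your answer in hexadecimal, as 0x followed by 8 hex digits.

0x9D1F7D80

`seq` follows `count` (2 B), `n_records` (4 B), `capacity` (2 B), `index` (4 B), so it starts at offset 2 + 4 + 2 + 4 = 12 and occupies 4 bytes.
Bytes at offsets 12..15: 80 7D 1F 9D.
Little-endian stores the least-significant byte at the lowest address.
Reassemble most-significant byte first: 9D 1F 7D 80 → 0x9D1F7D80.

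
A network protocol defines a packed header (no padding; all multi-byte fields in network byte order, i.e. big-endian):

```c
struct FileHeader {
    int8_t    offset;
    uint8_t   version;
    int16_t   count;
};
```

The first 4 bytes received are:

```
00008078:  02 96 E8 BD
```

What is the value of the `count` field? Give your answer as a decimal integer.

-5955

`count` follows `offset` (1 B), `version` (1 B), so it starts at offset 1 + 1 = 2 and occupies 2 bytes.
Bytes at offsets 2..3: E8 BD.
In big-endian order the high byte comes first in memory.
The bytes are already most-significant first: 0xE8BD.
Top bit is set, so as a signed 16-bit value this is 0xE8BD − 2^16 = -5955.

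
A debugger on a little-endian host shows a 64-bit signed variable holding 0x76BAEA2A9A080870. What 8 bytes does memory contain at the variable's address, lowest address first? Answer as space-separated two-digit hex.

70 08 08 9A 2A EA BA 76

Split into bytes (most-significant first): 76 BA EA 2A 9A 08 08 70.
Little-endian stores the least-significant byte at the lowest address.
So at ascending addresses the bytes are 70 08 08 9A 2A EA BA 76.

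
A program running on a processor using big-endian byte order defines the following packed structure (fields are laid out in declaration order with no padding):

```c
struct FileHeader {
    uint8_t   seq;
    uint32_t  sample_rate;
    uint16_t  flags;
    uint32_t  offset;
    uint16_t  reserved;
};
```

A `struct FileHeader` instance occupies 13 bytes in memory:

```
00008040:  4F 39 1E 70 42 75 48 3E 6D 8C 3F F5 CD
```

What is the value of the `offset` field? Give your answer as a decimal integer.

`offset` follows `seq` (1 B), `sample_rate` (4 B), `flags` (2 B), so it starts at offset 1 + 4 + 2 = 7 and occupies 4 bytes.
Bytes at offsets 7..10: 3E 6D 8C 3F.
In big-endian order the high byte comes first in memory.
The bytes are already most-significant first: 0x3E6D8C3F.
0x3E6D8C3F = 1047366719.

1047366719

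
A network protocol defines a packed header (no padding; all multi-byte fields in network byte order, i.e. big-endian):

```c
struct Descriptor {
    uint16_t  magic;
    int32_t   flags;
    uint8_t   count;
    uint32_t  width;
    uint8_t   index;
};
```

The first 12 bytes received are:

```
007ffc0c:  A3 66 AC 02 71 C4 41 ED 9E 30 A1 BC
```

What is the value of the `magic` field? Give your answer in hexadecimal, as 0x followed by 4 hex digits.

0xA366

`magic` is the first field, at byte offset 0, occupying 2 bytes.
Bytes at offsets 0..1: A3 66.
In big-endian order the high byte comes first in memory.
The bytes are already most-significant first: 0xA366.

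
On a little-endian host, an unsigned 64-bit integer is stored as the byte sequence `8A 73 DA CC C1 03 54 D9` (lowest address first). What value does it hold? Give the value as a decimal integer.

Little-endian stores the least-significant byte at the lowest address.
Reassemble most-significant byte first: D9 54 03 C1 CC DA 73 8A → 0xD95403C1CCDA738A.
0xD95403C1CCDA738A = 15660145935174497162.

15660145935174497162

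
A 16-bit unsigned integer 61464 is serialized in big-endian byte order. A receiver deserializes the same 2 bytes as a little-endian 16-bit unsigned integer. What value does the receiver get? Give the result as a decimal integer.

61464 in 16-bit hexadecimal is 0xF018.
Stored big-endian, the bytes at ascending addresses are F0 18.
Read back as little-endian, the first byte is least significant, giving 0x18F0.
0x18F0 = 6384.

6384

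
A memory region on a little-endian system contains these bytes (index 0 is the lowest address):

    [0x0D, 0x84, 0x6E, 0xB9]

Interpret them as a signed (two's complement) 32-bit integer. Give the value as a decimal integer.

-1183939571

In little-endian order the low byte comes first in memory.
Reassemble most-significant byte first: B9 6E 84 0D → 0xB96E840D.
Top bit is set, so as a signed 32-bit value this is 0xB96E840D − 2^32 = -1183939571.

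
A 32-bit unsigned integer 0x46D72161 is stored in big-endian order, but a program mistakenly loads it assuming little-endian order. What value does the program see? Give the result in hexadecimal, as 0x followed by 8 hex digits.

0x6121D746

Stored big-endian, the bytes at ascending addresses are 46 D7 21 61.
Read back as little-endian, the first byte is least significant, giving 0x6121D746.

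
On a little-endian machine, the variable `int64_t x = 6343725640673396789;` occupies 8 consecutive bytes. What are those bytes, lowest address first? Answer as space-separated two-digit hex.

35 08 E0 14 DC 70 09 58

6343725640673396789 in hexadecimal, padded to 64 bits, is 0x580970DC14E00835.
Split into bytes (most-significant first): 58 09 70 DC 14 E0 08 35.
In little-endian order the low byte comes first in memory.
So at ascending addresses the bytes are 35 08 E0 14 DC 70 09 58.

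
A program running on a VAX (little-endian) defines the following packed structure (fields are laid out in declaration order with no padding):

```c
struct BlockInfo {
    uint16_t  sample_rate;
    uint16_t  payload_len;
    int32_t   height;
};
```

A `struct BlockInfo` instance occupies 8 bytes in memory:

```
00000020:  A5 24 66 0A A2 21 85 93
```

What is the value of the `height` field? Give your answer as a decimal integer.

`height` follows `sample_rate` (2 B), `payload_len` (2 B), so it starts at offset 2 + 2 = 4 and occupies 4 bytes.
Bytes at offsets 4..7: A2 21 85 93.
In little-endian order the low byte comes first in memory.
Reassemble most-significant byte first: 93 85 21 A2 → 0x938521A2.
Top bit is set, so as a signed 32-bit value this is 0x938521A2 − 2^32 = -1819991646.

-1819991646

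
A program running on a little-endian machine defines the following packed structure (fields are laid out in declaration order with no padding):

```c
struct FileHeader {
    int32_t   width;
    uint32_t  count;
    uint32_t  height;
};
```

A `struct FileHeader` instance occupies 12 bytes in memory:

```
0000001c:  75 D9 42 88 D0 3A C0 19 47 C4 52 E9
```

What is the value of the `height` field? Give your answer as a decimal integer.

`height` follows `width` (4 B), `count` (4 B), so it starts at offset 4 + 4 = 8 and occupies 4 bytes.
Bytes at offsets 8..11: 47 C4 52 E9.
In little-endian order the low byte comes first in memory.
Reassemble most-significant byte first: E9 52 C4 47 → 0xE952C447.
0xE952C447 = 3914515527.

3914515527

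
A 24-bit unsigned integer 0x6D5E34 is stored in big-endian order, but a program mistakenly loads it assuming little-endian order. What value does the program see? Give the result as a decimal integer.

Stored big-endian, the bytes at ascending addresses are 6D 5E 34.
Read back as little-endian, the first byte is least significant, giving 0x345E6D.
0x345E6D = 3432045.

3432045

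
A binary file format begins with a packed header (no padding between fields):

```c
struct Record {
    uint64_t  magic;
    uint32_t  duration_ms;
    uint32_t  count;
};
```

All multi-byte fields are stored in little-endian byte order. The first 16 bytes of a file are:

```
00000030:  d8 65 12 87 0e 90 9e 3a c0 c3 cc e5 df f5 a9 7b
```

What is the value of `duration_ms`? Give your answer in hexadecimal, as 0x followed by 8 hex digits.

0xE5CCC3C0

`duration_ms` follows `magic` (8 bytes), so it starts at byte offset 8 and occupies 4 bytes.
Bytes at offsets 8..11: C0 C3 CC E5.
In little-endian order the low byte comes first in memory.
Reassemble most-significant byte first: E5 CC C3 C0 → 0xE5CCC3C0.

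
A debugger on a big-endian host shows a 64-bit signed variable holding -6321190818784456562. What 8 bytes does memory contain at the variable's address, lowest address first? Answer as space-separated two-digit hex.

A8 46 9E 71 00 E4 50 8E

Two's complement of -6321190818784456562 in 64 bits: 6321190818784456562 = 0x57B9618EFF1BAF72; invert → 0xA8469E7100E4508D; add 1 → 0xA8469E7100E4508E.
Split into bytes (most-significant first): A8 46 9E 71 00 E4 50 8E.
Big-endian: lowest address holds the most-significant byte.
So the memory order matches the most-significant-first order: A8 46 9E 71 00 E4 50 8E.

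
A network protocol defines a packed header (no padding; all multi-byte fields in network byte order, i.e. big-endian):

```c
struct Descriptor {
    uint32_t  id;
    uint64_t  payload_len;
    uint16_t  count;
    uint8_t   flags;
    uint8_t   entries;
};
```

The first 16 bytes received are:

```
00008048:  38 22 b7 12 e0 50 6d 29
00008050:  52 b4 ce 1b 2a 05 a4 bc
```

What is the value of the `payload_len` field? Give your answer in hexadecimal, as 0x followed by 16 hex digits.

0xE0506D2952B4CE1B

`payload_len` follows `id` (4 bytes), so it starts at byte offset 4 and occupies 8 bytes.
Bytes at offsets 4..11: E0 50 6D 29 52 B4 CE 1B.
Big-endian stores the most-significant byte at the lowest address.
The bytes are already most-significant first: 0xE0506D2952B4CE1B.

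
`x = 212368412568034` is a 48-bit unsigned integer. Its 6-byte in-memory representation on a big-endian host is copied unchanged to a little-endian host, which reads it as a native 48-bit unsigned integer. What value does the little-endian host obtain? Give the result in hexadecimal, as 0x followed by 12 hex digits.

0xE2E9CADF25C1

212368412568034 in 48-bit hexadecimal is 0xC125DFCAE9E2.
Stored big-endian, the bytes at ascending addresses are C1 25 DF CA E9 E2.
Read back as little-endian, the first byte is least significant, giving 0xE2E9CADF25C1.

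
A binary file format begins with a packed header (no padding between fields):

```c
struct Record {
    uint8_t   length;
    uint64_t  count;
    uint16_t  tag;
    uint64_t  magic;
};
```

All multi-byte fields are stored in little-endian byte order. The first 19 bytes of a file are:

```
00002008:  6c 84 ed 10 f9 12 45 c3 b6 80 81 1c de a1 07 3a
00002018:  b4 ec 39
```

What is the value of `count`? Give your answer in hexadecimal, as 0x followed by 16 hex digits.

0xB6C34512F910ED84

`count` follows `length` (1 byte), so it starts at byte offset 1 and occupies 8 bytes.
Bytes at offsets 1..8: 84 ED 10 F9 12 45 C3 B6.
Little-endian stores the least-significant byte at the lowest address.
Reassemble most-significant byte first: B6 C3 45 12 F9 10 ED 84 → 0xB6C34512F910ED84.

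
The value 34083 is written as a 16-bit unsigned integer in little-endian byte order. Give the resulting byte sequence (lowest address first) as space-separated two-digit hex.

23 85

34083 in hexadecimal, padded to 16 bits, is 0x8523.
Split into bytes (most-significant first): 85 23.
In little-endian order the low byte comes first in memory.
So at ascending addresses the bytes are 23 85.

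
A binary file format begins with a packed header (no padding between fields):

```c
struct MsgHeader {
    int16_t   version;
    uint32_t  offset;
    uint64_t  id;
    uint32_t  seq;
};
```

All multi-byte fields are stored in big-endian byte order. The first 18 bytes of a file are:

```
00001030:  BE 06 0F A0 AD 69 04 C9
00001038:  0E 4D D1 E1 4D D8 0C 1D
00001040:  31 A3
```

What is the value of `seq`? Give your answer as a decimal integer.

203239843

`seq` follows `version` (2 B), `offset` (4 B), `id` (8 B), so it starts at offset 2 + 4 + 8 = 14 and occupies 4 bytes.
Bytes at offsets 14..17: 0C 1D 31 A3.
In big-endian order the high byte comes first in memory.
The bytes are already most-significant first: 0x0C1D31A3.
0x0C1D31A3 = 203239843.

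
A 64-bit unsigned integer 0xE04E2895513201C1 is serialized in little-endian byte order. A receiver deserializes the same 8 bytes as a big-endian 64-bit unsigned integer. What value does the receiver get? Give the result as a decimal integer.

13907452450272988896

Stored little-endian, the bytes at ascending addresses are C1 01 32 51 95 28 4E E0.
Read back as big-endian, the last byte is least significant, giving 0xC101325195284EE0.
0xC101325195284EE0 = 13907452450272988896.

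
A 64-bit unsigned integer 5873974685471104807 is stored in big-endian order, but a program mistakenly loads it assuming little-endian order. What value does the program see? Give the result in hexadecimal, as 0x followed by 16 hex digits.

0x275F24D3DA8C8451

5873974685471104807 in 64-bit hexadecimal is 0x51848CDAD3245F27.
Stored big-endian, the bytes at ascending addresses are 51 84 8C DA D3 24 5F 27.
Read back as little-endian, the first byte is least significant, giving 0x275F24D3DA8C8451.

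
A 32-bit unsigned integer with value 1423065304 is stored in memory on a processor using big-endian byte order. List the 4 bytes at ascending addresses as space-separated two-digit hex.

1423065304 in hexadecimal, padded to 32 bits, is 0x54D240D8.
Split into bytes (most-significant first): 54 D2 40 D8.
Big-endian stores the most-significant byte at the lowest address.
So the memory order matches the most-significant-first order: 54 D2 40 D8.

54 D2 40 D8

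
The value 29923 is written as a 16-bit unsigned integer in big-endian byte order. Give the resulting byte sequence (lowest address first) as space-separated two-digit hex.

29923 in hexadecimal, padded to 16 bits, is 0x74E3.
Split into bytes (most-significant first): 74 E3.
Big-endian stores the most-significant byte at the lowest address.
So the memory order matches the most-significant-first order: 74 E3.

74 E3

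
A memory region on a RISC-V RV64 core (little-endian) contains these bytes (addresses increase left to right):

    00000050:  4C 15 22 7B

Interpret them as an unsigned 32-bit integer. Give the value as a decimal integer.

Little-endian stores the least-significant byte at the lowest address.
Reassemble most-significant byte first: 7B 22 15 4C → 0x7B22154C.
0x7B22154C = 2065831244.

2065831244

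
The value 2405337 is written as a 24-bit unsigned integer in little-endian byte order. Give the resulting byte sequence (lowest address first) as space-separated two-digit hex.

2405337 in hexadecimal, padded to 24 bits, is 0x24B3D9.
Split into bytes (most-significant first): 24 B3 D9.
Little-endian: lowest address holds the least-significant byte.
So at ascending addresses the bytes are D9 B3 24.

D9 B3 24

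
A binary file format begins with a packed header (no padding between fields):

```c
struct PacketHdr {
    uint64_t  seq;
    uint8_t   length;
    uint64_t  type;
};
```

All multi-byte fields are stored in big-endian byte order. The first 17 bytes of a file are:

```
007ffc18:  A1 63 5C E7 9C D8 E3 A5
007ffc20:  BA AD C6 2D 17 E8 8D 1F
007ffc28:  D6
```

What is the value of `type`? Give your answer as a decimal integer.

`type` follows `seq` (8 B), `length` (1 B), so it starts at offset 8 + 1 = 9 and occupies 8 bytes.
Bytes at offsets 9..16: AD C6 2D 17 E8 8D 1F D6.
In big-endian order the high byte comes first in memory.
The bytes are already most-significant first: 0xADC62D17E88D1FD6.
0xADC62D17E88D1FD6 = 12521745394659303382.

12521745394659303382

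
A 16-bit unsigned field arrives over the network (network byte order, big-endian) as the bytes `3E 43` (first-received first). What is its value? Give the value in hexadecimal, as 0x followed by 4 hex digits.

0x3E43

Big-endian: lowest address holds the most-significant byte.
The bytes are already most-significant first: 0x3E43.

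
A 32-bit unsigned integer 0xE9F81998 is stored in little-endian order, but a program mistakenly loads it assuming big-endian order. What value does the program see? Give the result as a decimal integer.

Stored little-endian, the bytes at ascending addresses are 98 19 F8 E9.
Read back as big-endian, the last byte is least significant, giving 0x9819F8E9.
0x9819F8E9 = 2551838953.

2551838953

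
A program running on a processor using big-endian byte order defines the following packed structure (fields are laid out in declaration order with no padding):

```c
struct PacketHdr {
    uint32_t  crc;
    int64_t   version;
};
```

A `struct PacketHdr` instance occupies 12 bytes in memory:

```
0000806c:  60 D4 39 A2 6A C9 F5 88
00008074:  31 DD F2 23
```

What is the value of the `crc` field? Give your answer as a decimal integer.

`crc` is the first field, at byte offset 0, occupying 4 bytes.
Bytes at offsets 0..3: 60 D4 39 A2.
Big-endian: lowest address holds the most-significant byte.
The bytes are already most-significant first: 0x60D439A2.
0x60D439A2 = 1624521122.

1624521122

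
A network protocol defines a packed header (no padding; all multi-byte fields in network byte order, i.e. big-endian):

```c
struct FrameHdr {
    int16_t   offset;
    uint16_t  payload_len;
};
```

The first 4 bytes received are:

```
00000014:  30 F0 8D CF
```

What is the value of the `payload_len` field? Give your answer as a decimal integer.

36303

`payload_len` follows `offset` (2 bytes), so it starts at byte offset 2 and occupies 2 bytes.
Bytes at offsets 2..3: 8D CF.
Big-endian: lowest address holds the most-significant byte.
The bytes are already most-significant first: 0x8DCF.
0x8DCF = 36303.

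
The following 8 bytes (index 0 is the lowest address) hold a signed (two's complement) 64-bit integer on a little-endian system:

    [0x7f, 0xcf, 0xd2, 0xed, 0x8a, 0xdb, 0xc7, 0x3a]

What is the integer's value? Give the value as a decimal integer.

In little-endian order the low byte comes first in memory.
Reassemble most-significant byte first: 3A C7 DB 8A ED D2 CF 7F → 0x3AC7DB8AEDD2CF7F.
0x3AC7DB8AEDD2CF7F = 4235595364307226495.

4235595364307226495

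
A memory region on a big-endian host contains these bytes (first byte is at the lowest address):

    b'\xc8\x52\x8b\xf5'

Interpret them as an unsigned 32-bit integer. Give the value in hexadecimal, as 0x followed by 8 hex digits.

0xC8528BF5

Big-endian: lowest address holds the most-significant byte.
The bytes are already most-significant first: 0xC8528BF5.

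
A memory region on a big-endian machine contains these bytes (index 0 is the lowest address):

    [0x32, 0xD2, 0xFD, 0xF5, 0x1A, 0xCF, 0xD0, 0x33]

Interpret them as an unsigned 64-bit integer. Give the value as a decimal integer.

3662268676164276275

Big-endian stores the most-significant byte at the lowest address.
The bytes are already most-significant first: 0x32D2FDF51ACFD033.
0x32D2FDF51ACFD033 = 3662268676164276275.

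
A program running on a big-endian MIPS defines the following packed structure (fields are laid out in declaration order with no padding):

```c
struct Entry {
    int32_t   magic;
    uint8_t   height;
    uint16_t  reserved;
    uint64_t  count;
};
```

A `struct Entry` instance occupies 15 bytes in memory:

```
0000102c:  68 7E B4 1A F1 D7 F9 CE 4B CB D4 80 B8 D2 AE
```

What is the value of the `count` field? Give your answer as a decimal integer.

14865199108619555502

`count` follows `magic` (4 B), `height` (1 B), `reserved` (2 B), so it starts at offset 4 + 1 + 2 = 7 and occupies 8 bytes.
Bytes at offsets 7..14: CE 4B CB D4 80 B8 D2 AE.
Big-endian stores the most-significant byte at the lowest address.
The bytes are already most-significant first: 0xCE4BCBD480B8D2AE.
0xCE4BCBD480B8D2AE = 14865199108619555502.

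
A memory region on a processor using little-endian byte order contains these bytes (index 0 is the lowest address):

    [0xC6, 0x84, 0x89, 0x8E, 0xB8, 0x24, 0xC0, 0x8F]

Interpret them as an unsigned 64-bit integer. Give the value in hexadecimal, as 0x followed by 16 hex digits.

Little-endian: lowest address holds the least-significant byte.
Reassemble most-significant byte first: 8F C0 24 B8 8E 89 84 C6 → 0x8FC024B88E8984C6.

0x8FC024B88E8984C6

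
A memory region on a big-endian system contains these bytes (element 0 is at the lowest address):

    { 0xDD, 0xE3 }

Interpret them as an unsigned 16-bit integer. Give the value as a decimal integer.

56803

In big-endian order the high byte comes first in memory.
The bytes are already most-significant first: 0xDDE3.
0xDDE3 = 56803.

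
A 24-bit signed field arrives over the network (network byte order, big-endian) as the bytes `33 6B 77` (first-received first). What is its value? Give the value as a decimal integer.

3369847

Big-endian: lowest address holds the most-significant byte.
The bytes are already most-significant first: 0x336B77.
0x336B77 = 3369847.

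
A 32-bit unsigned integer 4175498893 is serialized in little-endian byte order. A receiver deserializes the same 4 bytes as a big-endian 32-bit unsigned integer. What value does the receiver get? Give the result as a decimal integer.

4175498893 in 32-bit hexadecimal is 0xF8E10E8D.
Stored little-endian, the bytes at ascending addresses are 8D 0E E1 F8.
Read back as big-endian, the last byte is least significant, giving 0x8D0EE1F8.
0x8D0EE1F8 = 2366562808.

2366562808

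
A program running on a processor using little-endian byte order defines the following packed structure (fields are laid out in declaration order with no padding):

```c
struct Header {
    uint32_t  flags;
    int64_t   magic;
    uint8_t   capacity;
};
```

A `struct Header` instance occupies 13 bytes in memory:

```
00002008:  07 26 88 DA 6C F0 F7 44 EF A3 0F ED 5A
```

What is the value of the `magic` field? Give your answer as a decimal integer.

`magic` follows `flags` (4 bytes), so it starts at byte offset 4 and occupies 8 bytes.
Bytes at offsets 4..11: 6C F0 F7 44 EF A3 0F ED.
Little-endian: lowest address holds the least-significant byte.
Reassemble most-significant byte first: ED 0F A3 EF 44 F7 F0 6C → 0xED0FA3EF44F7F06C.
Top bit is set, so as a signed 64-bit value this is 0xED0FA3EF44F7F06C − 2^64 = -1364691914020360084.

-1364691914020360084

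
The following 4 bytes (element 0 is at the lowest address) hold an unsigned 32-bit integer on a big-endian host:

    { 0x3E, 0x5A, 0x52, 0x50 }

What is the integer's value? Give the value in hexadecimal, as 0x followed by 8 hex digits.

Big-endian: lowest address holds the most-significant byte.
The bytes are already most-significant first: 0x3E5A5250.

0x3E5A5250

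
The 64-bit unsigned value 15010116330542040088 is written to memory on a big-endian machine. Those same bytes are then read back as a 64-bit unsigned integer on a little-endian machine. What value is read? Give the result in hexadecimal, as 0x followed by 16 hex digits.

15010116330542040088 in 64-bit hexadecimal is 0xD04EA5468F3F8418.
Stored big-endian, the bytes at ascending addresses are D0 4E A5 46 8F 3F 84 18.
Read back as little-endian, the first byte is least significant, giving 0x18843F8F46A54ED0.

0x18843F8F46A54ED0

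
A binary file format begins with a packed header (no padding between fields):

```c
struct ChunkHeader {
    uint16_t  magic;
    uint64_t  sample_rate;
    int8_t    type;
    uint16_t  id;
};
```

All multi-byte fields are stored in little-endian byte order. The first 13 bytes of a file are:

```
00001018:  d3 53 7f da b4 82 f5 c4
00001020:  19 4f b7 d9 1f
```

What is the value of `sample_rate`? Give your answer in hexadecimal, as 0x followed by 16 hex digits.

`sample_rate` follows `magic` (2 bytes), so it starts at byte offset 2 and occupies 8 bytes.
Bytes at offsets 2..9: 7F DA B4 82 F5 C4 19 4F.
Little-endian stores the least-significant byte at the lowest address.
Reassemble most-significant byte first: 4F 19 C4 F5 82 B4 DA 7F → 0x4F19C4F582B4DA7F.

0x4F19C4F582B4DA7F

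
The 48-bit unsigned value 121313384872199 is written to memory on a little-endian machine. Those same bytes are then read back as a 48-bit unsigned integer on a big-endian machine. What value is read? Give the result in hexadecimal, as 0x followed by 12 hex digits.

121313384872199 in 48-bit hexadecimal is 0x6E5579363907.
Stored little-endian, the bytes at ascending addresses are 07 39 36 79 55 6E.
Read back as big-endian, the last byte is least significant, giving 0x07393679556E.

0x07393679556E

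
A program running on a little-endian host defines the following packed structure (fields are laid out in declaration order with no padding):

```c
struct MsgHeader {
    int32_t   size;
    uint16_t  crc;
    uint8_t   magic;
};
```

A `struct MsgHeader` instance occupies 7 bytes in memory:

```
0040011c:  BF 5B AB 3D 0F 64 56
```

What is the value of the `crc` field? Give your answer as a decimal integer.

25615

`crc` follows `size` (4 bytes), so it starts at byte offset 4 and occupies 2 bytes.
Bytes at offsets 4..5: 0F 64.
Little-endian: lowest address holds the least-significant byte.
Reassemble most-significant byte first: 64 0F → 0x640F.
0x640F = 25615.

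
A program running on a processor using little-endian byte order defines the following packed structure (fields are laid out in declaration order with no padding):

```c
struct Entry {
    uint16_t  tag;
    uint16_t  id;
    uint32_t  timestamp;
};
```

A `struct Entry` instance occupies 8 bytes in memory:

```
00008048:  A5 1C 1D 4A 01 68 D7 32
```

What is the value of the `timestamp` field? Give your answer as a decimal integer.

`timestamp` follows `tag` (2 B), `id` (2 B), so it starts at offset 2 + 2 = 4 and occupies 4 bytes.
Bytes at offsets 4..7: 01 68 D7 32.
Little-endian: lowest address holds the least-significant byte.
Reassemble most-significant byte first: 32 D7 68 01 → 0x32D76801.
0x32D76801 = 852977665.

852977665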